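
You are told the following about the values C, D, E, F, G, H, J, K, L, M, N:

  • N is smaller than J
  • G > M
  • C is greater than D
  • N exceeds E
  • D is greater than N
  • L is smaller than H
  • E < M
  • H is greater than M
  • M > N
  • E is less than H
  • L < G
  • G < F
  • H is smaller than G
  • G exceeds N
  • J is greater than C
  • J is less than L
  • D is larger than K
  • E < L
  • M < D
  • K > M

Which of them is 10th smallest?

The consecutive relations fix a unique order: E < N < M < K < D < C < J < L < H < G < F.
The 10th smallest is G.

G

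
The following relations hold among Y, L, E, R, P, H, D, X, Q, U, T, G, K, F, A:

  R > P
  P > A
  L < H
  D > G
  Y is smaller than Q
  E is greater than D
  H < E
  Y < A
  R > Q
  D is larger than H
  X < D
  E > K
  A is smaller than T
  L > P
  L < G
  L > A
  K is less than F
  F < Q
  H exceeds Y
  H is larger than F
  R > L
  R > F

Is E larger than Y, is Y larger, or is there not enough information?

E

Following the relations from Y: Y < A < P < L < G < D < E.
So E is larger.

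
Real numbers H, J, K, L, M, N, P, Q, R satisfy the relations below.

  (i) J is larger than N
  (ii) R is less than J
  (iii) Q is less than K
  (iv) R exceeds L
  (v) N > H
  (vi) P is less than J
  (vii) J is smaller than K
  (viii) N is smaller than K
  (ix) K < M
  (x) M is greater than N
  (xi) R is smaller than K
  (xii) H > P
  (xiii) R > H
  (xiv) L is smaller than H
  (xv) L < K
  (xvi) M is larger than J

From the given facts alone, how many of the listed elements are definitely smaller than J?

5

Directly below J: P, R, N.
One step further: L, H (5 so far).
Nothing else is reachable below J; 5 in all.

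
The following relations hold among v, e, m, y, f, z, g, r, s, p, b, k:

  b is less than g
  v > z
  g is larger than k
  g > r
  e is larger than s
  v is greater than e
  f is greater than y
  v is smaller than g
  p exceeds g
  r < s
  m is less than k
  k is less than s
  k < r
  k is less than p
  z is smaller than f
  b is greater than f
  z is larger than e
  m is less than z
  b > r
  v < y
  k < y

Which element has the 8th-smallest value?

The consecutive relations fix a unique order: m < k < r < s < e < z < v < y < f < b < g < p.
Counting 8 from the smallest end gives y.

y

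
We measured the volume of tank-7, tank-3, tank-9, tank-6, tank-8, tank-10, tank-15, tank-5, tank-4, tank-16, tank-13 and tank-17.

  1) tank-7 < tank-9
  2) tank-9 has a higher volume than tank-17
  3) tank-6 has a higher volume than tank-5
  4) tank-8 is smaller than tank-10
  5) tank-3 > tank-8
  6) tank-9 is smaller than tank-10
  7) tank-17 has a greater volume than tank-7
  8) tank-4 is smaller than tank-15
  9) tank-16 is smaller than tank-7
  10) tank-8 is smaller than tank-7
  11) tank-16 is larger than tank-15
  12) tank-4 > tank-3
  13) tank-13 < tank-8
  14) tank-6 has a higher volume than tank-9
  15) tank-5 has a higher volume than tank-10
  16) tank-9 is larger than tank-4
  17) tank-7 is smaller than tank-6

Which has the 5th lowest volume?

The consecutive relations fix a unique order: tank-13 < tank-8 < tank-3 < tank-4 < tank-15 < tank-16 < tank-7 < tank-17 < tank-9 < tank-10 < tank-5 < tank-6.
Counting 5 from the smallest end gives tank-15.

tank-15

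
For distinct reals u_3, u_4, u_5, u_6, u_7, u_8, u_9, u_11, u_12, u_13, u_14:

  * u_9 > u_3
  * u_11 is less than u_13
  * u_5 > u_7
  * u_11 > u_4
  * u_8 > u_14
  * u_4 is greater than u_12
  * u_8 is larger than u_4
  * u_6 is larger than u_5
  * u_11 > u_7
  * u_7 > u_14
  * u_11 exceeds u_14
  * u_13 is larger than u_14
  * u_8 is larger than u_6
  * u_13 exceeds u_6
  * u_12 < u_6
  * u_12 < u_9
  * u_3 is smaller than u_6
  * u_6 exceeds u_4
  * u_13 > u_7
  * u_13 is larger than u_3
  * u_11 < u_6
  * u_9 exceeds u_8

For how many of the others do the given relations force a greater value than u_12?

6

The elements the relations force above u_12 are u_4, u_11, u_6, u_8, u_13, u_9 — no chain reaches any other.
That is 6.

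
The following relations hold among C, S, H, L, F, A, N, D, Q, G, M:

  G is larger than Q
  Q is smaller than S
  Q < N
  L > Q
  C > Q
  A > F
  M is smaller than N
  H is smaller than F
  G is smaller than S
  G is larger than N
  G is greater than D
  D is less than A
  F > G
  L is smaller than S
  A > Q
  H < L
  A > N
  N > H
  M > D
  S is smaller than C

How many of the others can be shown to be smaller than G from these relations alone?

5

The elements the relations force below G are D, H, Q, M, N — no chain reaches any other.
That is 5.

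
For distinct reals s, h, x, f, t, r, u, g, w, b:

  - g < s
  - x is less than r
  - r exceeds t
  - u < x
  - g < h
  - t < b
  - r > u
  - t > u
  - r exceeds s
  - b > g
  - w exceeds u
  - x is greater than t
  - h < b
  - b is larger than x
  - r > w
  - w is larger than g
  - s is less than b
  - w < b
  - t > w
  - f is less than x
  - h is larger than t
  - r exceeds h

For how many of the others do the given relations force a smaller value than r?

8

From r the given relations immediately reach u, s, w, t, x, h.
From those, g, f — 8 in total.
No other element is forced below r by the given relations, so the count is 8.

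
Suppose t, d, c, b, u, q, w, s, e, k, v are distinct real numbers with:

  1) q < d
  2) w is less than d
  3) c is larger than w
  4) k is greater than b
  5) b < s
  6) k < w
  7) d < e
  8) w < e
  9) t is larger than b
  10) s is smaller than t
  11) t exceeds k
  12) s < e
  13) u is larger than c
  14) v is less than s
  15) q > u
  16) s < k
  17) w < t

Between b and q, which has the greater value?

q

Link the given pairs in sequence: b < s; s < k; k < w; w < c; c < u; u < q.
Together: b < s < k < w < c < u < q.
So b < q; q is the larger of the two.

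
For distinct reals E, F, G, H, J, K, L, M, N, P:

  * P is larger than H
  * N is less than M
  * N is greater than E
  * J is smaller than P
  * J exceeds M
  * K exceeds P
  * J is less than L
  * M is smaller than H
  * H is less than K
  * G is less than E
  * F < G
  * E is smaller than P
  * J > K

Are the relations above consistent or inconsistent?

inconsistent

We have J < P stated directly, yet also P < K < J by chaining the others — so P < J. Contradiction.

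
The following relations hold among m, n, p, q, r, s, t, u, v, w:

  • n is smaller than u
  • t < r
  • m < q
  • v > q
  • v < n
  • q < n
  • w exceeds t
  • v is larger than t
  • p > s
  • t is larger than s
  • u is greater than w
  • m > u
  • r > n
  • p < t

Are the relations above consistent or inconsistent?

inconsistent

Chaining the given relations yields u < m < q < v < n, so u < n. But one relation states n < u. These cannot both hold.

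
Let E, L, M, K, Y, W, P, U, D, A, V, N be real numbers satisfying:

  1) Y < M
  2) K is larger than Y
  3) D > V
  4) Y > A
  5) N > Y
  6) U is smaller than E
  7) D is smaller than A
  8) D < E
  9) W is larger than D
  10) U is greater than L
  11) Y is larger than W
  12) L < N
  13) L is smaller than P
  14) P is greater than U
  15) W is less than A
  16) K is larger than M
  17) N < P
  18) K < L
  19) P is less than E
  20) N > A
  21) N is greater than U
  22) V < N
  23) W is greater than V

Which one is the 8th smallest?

L

Piecing the relations together gives one ordering: V < D < W < A < Y < M < K < L < U < N < P < E.
Counting 8 from the smallest end gives L.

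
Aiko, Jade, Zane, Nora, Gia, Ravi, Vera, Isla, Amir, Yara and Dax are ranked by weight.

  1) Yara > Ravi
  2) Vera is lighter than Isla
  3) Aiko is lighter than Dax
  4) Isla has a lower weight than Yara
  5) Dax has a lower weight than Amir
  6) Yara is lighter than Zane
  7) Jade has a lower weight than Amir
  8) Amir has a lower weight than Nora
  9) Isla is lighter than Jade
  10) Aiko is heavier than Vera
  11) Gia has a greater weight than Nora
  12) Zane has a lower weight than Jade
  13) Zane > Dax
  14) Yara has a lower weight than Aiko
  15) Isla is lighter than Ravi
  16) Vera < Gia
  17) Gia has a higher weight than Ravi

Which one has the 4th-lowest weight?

Yara

The consecutive relations fix a unique order: Vera < Isla < Ravi < Yara < Aiko < Dax < Zane < Jade < Amir < Nora < Gia.
Counting 4 from the smallest end gives Yara.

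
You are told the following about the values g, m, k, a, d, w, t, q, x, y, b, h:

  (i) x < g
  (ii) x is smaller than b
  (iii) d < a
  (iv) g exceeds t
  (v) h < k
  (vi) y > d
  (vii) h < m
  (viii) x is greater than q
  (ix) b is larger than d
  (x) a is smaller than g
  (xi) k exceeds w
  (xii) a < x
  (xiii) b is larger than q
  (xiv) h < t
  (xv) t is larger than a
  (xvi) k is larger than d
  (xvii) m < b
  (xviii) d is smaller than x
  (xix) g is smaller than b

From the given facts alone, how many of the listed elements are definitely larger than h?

From h the given relations immediately reach t, m, k.
From those, g, b — 5 in total.
No other element is forced above h by the given relations, so the count is 5.

5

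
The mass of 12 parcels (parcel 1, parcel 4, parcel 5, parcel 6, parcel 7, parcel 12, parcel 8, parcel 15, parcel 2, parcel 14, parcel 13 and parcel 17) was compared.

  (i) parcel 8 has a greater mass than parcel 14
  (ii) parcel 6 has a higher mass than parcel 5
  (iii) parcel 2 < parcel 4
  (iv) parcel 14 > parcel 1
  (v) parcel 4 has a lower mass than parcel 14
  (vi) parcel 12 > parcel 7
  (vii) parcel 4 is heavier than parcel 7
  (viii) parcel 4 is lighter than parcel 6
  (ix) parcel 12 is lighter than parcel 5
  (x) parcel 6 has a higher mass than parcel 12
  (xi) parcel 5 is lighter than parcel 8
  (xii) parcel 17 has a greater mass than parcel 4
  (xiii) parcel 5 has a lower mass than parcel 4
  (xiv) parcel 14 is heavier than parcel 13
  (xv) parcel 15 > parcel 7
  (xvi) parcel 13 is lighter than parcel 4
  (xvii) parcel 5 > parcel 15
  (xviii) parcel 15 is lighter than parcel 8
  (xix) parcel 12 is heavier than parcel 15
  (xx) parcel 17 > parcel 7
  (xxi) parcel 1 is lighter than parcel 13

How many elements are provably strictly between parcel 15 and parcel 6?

The relations place parcel 15 below parcel 6. An element lies strictly between them when it is forced above parcel 15 and also forced below parcel 6.
Above parcel 15: {parcel 12, parcel 5, parcel 4, parcel 14, parcel 17, parcel 8}. Below parcel 6: {parcel 1, parcel 13, parcel 7, parcel 2, parcel 12, parcel 5, parcel 4}.
Intersection: {parcel 12, parcel 5, parcel 4} — 3.

3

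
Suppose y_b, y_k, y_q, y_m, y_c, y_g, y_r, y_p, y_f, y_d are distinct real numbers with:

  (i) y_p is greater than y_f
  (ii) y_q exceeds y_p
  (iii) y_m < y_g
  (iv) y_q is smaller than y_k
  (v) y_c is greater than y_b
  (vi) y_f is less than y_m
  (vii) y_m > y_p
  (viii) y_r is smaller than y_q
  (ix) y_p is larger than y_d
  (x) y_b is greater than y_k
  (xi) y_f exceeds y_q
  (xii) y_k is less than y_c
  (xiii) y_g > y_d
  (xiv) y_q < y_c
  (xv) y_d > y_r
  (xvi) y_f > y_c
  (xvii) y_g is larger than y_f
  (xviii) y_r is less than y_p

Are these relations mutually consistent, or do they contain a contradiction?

We have y_f < y_p stated directly, yet also y_p < y_q < y_k < y_b < y_c < y_f by chaining the others — so y_p < y_f. Contradiction.

inconsistent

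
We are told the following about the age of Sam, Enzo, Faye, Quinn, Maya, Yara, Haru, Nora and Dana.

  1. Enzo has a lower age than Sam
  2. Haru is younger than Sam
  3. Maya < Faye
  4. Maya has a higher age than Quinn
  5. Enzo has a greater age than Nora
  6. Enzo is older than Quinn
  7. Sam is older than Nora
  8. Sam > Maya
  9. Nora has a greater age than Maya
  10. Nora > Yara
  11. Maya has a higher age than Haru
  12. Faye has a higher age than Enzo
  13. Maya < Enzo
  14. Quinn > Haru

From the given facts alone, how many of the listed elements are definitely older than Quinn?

From Quinn the given relations immediately reach Maya, Enzo.
From those, Nora, Sam, Faye — 5 in total.
No other element is forced above Quinn by the given relations, so the count is 5.

5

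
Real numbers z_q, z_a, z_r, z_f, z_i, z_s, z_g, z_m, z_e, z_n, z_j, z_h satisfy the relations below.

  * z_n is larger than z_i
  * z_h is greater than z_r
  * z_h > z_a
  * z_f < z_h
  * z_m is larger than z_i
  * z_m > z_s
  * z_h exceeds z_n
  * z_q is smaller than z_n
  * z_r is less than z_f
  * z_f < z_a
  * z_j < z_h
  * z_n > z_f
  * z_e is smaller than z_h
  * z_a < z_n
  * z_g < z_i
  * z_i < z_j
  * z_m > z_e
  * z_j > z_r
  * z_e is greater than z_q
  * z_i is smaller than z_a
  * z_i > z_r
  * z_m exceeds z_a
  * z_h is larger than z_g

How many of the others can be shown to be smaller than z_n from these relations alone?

6

Directly below z_n: z_f, z_i, z_a, z_q.
One step further: z_g, z_r (6 so far).
No other element is forced below z_n by the given relations, so the count is 6.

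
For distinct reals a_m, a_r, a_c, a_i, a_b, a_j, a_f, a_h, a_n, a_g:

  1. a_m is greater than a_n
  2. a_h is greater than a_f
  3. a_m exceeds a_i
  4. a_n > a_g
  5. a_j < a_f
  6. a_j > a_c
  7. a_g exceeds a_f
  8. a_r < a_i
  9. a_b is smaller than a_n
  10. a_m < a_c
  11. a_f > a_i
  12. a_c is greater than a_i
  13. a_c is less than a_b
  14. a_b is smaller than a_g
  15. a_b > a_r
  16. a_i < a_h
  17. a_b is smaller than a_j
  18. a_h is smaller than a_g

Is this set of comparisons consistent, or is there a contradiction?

We have a_n < a_m stated directly, yet also a_m < a_c < a_b < a_j < a_f < a_h < a_g < a_n by chaining the others — so a_m < a_n. Contradiction.

inconsistent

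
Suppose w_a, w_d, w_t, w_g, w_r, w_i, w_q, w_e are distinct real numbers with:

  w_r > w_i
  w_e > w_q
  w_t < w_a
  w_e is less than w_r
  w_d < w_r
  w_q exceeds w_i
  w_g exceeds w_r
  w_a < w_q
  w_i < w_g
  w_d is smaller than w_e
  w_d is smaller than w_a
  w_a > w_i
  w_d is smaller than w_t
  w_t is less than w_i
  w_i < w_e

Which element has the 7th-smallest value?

w_r

The consecutive relations fix a unique order: w_d < w_t < w_i < w_a < w_q < w_e < w_r < w_g.
Counting 7 from the smallest end gives w_r.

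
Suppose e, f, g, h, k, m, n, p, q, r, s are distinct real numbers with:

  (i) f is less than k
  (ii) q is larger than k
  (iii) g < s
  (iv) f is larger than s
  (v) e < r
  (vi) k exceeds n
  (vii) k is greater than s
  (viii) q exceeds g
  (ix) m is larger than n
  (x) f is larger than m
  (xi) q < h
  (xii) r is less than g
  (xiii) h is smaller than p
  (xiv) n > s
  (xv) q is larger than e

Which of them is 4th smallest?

s

Piecing the relations together gives one ordering: e < r < g < s < n < m < f < k < q < h < p.
Counting 4 from the smallest end gives s.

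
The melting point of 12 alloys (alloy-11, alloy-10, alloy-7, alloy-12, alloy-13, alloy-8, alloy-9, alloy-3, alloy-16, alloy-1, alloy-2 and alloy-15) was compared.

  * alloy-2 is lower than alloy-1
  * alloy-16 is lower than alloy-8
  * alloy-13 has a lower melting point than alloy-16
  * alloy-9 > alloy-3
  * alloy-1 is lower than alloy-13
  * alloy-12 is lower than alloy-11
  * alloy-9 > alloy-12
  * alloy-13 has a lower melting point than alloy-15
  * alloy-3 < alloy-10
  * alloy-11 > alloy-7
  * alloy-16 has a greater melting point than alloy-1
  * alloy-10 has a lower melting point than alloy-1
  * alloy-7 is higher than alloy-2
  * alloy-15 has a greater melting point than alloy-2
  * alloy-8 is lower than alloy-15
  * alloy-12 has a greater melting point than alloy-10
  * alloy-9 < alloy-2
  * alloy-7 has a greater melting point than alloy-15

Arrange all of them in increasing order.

Nothing is placed below alloy-3, so it is least; from there alloy-3 < alloy-10; alloy-10 < alloy-12; alloy-12 < alloy-9; alloy-9 < alloy-2; alloy-2 < alloy-1; alloy-1 < alloy-13; alloy-13 < alloy-16; alloy-16 < alloy-8; alloy-8 < alloy-15; alloy-15 < alloy-7; alloy-7 < alloy-11, each given directly.

alloy-3 < alloy-10 < alloy-12 < alloy-9 < alloy-2 < alloy-1 < alloy-13 < alloy-16 < alloy-8 < alloy-15 < alloy-7 < alloy-11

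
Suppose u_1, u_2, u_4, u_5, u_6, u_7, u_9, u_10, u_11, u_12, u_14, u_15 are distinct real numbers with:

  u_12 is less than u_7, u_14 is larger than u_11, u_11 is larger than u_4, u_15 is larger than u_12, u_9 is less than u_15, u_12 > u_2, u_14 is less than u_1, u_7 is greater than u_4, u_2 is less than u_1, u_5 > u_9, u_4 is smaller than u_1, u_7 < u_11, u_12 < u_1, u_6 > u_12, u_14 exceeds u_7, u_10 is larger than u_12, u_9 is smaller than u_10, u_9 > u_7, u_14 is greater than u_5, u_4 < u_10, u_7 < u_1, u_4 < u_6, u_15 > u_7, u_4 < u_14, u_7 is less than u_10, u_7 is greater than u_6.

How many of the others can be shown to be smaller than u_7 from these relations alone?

From u_7 the given relations immediately reach u_12, u_4, u_6.
From those, u_2 — 4 in total.
Nothing else is reachable below u_7; 4 in all.

4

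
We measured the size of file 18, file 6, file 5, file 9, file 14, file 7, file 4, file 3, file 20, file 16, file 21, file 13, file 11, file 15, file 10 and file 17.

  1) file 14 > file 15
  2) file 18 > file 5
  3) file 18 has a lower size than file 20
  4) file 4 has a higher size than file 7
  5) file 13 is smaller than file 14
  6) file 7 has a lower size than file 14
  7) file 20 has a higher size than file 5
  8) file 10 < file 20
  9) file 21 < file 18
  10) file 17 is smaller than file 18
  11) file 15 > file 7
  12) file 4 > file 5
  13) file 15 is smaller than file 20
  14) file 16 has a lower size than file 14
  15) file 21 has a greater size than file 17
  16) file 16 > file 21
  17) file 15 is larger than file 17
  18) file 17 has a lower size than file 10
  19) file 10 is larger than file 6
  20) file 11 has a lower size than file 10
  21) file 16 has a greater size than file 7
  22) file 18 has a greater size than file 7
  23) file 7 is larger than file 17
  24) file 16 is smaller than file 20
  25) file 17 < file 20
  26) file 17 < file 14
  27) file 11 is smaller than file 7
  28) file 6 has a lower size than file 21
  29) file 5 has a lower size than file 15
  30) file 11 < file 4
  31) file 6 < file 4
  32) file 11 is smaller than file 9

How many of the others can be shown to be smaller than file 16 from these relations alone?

Directly below file 16: file 7, file 21.
One step further: file 6, file 11, file 17 (5 so far).
No other element is forced below file 16 by the given relations, so the count is 5.

5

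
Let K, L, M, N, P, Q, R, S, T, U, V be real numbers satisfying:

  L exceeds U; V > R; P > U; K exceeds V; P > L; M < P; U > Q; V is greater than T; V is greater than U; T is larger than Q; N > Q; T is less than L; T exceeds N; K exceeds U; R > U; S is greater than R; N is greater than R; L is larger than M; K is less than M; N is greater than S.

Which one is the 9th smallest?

The consecutive relations fix a unique order: Q < U < R < S < N < T < V < K < M < L < P.
The 9th smallest is M.

M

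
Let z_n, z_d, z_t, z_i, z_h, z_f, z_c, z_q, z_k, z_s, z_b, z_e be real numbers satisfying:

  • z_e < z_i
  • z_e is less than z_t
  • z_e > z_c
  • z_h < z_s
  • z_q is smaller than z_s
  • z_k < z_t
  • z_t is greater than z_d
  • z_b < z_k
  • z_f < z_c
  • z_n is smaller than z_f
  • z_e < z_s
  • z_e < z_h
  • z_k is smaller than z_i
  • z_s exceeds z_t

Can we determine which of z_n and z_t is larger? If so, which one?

z_t

z_n < z_f < z_c < z_e < z_t, by transitivity through z_f, z_c, z_e.
So z_t is larger.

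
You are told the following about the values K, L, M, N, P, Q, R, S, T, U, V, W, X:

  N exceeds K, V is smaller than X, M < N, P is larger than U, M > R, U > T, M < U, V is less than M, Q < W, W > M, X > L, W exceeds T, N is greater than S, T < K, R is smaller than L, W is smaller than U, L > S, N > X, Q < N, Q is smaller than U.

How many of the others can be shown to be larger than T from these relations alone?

5

The elements the relations force above T are K, W, U, P, N — no chain reaches any other.
That is 5.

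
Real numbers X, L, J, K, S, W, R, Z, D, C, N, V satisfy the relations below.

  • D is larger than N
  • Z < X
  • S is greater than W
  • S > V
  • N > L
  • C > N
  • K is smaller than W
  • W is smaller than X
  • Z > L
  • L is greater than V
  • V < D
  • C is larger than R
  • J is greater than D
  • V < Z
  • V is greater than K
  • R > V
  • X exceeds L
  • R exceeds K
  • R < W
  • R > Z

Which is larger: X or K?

K < V and V < Z give K < Z.
Then Z < R extends the chain to R.
Then R < W extends the chain to W.
With W < X: K < V < Z < R < W < X.
So K < X; X is the larger of the two.

X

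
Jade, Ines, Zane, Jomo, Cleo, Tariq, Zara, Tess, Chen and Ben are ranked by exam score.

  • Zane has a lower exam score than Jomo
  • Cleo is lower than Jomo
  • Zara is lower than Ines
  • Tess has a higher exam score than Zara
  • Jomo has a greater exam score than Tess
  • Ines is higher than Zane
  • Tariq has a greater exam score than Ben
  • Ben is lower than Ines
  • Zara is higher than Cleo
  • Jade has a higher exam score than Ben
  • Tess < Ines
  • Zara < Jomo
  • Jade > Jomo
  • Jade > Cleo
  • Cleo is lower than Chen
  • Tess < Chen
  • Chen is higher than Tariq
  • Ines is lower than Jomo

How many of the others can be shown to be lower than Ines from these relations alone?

5

The elements the relations force below Ines are Ben, Cleo, Zara, Tess, Zane — no chain reaches any other.
That is 5.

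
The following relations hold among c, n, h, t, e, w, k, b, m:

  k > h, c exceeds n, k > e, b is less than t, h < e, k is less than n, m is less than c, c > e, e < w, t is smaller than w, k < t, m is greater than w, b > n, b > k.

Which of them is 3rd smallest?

k

Chaining the given pairs: h < e < k < n < b < t < w < m < c.
The 3rd smallest is k.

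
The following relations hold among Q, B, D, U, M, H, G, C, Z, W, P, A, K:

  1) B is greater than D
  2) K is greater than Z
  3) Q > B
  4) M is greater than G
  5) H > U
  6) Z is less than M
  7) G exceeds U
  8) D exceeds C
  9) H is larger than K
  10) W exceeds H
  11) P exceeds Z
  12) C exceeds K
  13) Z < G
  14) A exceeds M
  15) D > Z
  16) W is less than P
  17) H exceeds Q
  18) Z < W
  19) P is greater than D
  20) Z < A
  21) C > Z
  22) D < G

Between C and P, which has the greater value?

P

C < D and D < B give C < B.
Then B < Q extends the chain to Q.
Then Q < H extends the chain to H.
Then H < W extends the chain to W.
With W < P: C < D < B < Q < H < W < P.
So C < P; P is the larger of the two.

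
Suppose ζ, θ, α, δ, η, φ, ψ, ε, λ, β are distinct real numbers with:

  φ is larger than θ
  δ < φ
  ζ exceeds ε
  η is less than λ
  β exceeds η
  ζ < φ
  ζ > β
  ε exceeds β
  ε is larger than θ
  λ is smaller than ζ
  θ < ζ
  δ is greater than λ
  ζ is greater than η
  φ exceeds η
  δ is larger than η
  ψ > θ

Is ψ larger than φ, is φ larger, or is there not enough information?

Following every chain through ψ: below ψ we get θ.
φ is not reached, and no chain runs the other way from φ to ψ.
So the given relations leave the order of ψ and φ undetermined.

undetermined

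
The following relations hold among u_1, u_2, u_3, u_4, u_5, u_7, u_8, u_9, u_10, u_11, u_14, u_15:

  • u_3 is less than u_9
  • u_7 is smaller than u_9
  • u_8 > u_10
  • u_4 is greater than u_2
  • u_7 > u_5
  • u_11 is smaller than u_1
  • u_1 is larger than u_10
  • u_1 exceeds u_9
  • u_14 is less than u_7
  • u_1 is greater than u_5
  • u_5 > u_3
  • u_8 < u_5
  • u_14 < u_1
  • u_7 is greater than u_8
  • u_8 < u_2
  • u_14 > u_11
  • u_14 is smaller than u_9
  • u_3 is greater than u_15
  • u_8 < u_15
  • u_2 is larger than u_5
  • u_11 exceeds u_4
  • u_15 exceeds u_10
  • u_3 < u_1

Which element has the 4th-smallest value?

u_3

Chaining the given pairs: u_10 < u_8 < u_15 < u_3 < u_5 < u_2 < u_4 < u_11 < u_14 < u_7 < u_9 < u_1.
The 4th smallest is u_3.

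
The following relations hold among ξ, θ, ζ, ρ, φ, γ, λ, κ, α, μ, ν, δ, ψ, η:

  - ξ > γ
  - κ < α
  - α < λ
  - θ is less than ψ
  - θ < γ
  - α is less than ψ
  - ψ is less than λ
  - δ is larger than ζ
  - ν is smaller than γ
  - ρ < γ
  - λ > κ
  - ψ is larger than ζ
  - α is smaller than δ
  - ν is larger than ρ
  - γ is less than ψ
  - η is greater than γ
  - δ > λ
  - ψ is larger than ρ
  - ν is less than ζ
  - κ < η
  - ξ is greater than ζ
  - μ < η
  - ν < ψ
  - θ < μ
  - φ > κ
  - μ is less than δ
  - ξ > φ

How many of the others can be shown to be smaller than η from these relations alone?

The elements the relations force below η are κ, ρ, θ, μ, ν, γ — no chain reaches any other.
That is 6.

6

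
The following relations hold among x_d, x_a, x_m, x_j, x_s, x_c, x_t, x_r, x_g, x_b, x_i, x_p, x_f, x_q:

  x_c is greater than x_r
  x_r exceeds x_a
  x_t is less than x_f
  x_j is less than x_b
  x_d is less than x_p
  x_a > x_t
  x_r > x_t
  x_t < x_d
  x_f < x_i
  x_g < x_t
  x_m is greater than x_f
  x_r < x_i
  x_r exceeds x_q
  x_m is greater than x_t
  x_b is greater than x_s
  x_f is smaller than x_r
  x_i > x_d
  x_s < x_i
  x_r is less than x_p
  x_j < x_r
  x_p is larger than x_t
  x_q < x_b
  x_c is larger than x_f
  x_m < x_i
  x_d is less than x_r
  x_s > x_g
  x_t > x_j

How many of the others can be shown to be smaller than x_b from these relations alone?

4

Directly below x_b: x_j, x_q, x_s.
One step further: x_g (4 so far).
No other element is forced below x_b by the given relations, so the count is 4.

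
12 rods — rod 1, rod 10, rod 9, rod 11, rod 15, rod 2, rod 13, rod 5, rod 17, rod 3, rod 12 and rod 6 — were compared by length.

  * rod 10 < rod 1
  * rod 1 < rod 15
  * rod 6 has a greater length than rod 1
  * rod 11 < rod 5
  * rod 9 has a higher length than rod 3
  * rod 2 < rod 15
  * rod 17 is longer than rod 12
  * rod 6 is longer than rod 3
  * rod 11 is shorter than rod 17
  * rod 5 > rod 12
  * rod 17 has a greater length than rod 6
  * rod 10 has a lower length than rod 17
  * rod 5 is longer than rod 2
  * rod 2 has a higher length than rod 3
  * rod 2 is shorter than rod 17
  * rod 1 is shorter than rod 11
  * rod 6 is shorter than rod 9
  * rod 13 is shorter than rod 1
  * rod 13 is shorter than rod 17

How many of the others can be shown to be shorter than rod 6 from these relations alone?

Directly below rod 6: rod 3, rod 1.
One step further: rod 13, rod 10 (4 so far).
No other element is forced below rod 6 by the given relations, so the count is 4.

4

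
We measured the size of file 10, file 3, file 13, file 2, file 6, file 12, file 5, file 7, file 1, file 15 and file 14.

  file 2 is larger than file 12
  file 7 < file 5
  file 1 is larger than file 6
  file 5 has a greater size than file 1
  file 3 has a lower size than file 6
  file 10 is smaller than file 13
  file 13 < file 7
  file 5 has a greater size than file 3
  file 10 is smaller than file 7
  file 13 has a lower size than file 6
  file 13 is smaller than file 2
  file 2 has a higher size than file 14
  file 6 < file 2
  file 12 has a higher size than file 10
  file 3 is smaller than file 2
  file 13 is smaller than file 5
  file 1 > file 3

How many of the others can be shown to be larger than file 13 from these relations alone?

From file 13 the given relations immediately reach file 7, file 6, file 2, file 5.
From those, file 1 — 5 in total.
Nothing else is reachable above file 13; 5 in all.

5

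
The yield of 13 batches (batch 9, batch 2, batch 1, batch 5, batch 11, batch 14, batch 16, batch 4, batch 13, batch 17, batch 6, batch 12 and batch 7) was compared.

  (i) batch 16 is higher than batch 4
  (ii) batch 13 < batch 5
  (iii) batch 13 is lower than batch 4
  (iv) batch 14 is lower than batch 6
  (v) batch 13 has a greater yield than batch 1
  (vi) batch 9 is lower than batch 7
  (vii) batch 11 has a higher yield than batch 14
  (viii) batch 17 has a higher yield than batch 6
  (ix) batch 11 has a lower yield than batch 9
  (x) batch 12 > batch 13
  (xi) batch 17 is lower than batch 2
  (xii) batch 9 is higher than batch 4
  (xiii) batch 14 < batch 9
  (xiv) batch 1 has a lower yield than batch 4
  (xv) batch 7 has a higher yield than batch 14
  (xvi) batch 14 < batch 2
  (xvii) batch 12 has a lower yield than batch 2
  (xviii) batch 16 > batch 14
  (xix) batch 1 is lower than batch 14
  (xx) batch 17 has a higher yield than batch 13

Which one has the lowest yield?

batch 1

Chaining upward from batch 1: directly above it, batch 14, batch 13, batch 4; then batch 12, batch 11, batch 5, batch 6, batch 9, batch 7, batch 17, batch 16, batch 2.
That covers every other element, and nothing is given below batch 1, so batch 1 is the lowest yield.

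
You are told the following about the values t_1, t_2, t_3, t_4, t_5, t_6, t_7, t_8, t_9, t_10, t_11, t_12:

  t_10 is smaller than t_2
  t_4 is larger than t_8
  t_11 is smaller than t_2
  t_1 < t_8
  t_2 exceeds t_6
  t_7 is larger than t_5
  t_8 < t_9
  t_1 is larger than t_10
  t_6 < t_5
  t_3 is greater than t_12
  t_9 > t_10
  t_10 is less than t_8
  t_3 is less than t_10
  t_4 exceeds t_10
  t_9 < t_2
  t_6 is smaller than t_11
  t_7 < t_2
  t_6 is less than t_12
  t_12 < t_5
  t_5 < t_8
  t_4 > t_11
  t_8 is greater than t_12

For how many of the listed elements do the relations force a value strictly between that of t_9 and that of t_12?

5

Chaining upward from t_12 reaches: t_3, t_10, t_1, t_5, t_8, t_7, t_2, t_4.
Chaining downward from t_9 reaches: t_6, t_3, t_10, t_1, t_5, t_8.
Strictly between t_12 and t_9 are those in both lists: t_3, t_10, t_1, t_5, t_8 — 5 elements.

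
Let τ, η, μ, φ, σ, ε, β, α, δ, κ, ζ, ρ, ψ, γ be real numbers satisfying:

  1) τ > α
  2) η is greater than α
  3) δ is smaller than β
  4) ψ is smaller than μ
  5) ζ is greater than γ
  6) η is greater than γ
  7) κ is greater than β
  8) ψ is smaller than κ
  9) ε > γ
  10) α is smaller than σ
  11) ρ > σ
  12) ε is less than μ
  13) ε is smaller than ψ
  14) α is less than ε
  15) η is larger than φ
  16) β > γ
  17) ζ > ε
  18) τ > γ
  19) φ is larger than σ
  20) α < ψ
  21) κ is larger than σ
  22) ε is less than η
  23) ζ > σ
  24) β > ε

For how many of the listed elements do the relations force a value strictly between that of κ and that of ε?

The relations place ε below κ. An element lies strictly between them when it is forced above ε and also forced below κ.
Above ε: {ψ, μ, ζ, β, η}. Below κ: {α, γ, ψ, δ, σ, β}.
Intersection: {ψ, β} — 2.

2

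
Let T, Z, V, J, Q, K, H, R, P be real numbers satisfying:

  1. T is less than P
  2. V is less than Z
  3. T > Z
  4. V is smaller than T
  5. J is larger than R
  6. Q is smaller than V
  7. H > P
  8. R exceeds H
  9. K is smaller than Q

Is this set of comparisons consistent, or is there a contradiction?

consistent

Every relation is compatible with K < Q < V < Z < T < P < H < R < J; the set is consistent.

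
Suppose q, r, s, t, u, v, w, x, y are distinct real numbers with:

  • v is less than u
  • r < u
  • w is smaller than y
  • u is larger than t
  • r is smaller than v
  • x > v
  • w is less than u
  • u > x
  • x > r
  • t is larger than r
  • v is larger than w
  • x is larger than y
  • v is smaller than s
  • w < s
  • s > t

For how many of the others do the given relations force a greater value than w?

Directly above w: v, y, u, s.
One step further: x (5 so far).
Nothing else is reachable above w; 5 in all.

5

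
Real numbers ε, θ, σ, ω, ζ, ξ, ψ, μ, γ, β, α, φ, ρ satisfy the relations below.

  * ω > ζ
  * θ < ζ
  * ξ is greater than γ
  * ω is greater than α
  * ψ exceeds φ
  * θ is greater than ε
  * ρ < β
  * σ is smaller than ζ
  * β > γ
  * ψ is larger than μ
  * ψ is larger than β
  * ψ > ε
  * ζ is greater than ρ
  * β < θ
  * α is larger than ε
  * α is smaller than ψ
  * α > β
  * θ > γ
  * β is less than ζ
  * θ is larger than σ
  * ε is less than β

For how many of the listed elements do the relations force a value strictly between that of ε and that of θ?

1

The relations place ε below θ. An element lies strictly between them when it is forced above ε and also forced below θ.
Above ε: {β, ζ, α, ω, ψ}. Below θ: {γ, ρ, σ, β}.
Intersection: {β} — 1.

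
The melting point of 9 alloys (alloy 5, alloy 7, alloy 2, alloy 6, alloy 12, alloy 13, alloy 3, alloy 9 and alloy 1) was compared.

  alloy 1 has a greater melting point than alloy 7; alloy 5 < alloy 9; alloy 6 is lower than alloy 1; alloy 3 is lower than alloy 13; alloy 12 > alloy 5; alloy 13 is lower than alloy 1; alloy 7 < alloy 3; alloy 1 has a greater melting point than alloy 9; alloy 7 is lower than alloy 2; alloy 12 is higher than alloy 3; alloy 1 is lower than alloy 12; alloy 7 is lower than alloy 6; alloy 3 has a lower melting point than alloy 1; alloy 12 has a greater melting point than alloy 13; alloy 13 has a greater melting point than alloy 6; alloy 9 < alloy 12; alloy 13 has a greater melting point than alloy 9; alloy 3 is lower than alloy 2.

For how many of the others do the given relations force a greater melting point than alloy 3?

Directly above alloy 3: alloy 13, alloy 2, alloy 1, alloy 12.
Nothing else is reachable above alloy 3; 4 in all.

4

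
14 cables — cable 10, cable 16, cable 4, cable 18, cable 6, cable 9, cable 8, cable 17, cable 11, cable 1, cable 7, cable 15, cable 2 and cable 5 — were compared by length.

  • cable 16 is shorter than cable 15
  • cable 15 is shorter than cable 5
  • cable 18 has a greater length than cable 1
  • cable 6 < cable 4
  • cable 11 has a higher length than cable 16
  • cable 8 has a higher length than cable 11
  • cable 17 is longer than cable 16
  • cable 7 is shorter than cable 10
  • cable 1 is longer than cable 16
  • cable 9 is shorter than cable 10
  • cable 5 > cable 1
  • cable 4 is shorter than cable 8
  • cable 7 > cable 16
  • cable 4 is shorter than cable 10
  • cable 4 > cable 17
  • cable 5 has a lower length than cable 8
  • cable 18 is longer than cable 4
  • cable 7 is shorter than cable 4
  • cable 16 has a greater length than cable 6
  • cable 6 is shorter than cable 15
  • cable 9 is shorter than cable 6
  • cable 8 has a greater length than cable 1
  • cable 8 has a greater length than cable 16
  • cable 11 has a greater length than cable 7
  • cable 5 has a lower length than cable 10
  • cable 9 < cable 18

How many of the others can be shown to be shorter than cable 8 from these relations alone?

10

Directly below cable 8: cable 16, cable 4, cable 1, cable 5, cable 11.
One step further: cable 6, cable 17, cable 15, cable 7 (9 so far).
One step further: cable 9 (10 so far).
Nothing else is reachable below cable 8; 10 in all.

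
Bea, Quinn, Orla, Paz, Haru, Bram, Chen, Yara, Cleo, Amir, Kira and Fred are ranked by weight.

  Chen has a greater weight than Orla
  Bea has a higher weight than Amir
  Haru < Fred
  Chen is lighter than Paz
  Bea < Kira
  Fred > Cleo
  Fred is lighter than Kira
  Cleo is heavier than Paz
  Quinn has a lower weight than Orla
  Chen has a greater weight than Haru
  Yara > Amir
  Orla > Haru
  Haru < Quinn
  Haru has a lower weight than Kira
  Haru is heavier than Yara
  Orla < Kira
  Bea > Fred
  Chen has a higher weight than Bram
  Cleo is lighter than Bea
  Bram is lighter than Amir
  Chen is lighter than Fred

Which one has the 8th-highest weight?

The consecutive relations fix a unique order: Bram < Amir < Yara < Haru < Quinn < Orla < Chen < Paz < Cleo < Fred < Bea < Kira.
The 8th largest is Quinn.

Quinn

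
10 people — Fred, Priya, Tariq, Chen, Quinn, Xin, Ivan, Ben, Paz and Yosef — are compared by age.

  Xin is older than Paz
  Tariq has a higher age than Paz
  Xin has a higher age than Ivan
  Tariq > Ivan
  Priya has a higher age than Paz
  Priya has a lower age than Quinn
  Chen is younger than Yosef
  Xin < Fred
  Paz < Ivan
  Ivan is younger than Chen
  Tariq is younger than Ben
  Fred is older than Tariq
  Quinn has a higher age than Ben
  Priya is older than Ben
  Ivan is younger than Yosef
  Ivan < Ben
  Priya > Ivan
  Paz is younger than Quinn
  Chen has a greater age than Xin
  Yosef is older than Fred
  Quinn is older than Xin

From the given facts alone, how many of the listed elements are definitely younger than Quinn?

From Quinn the given relations immediately reach Paz, Xin, Ben, Priya.
From those, Ivan, Tariq — 6 in total.
No other element is forced below Quinn by the given relations, so the count is 6.

6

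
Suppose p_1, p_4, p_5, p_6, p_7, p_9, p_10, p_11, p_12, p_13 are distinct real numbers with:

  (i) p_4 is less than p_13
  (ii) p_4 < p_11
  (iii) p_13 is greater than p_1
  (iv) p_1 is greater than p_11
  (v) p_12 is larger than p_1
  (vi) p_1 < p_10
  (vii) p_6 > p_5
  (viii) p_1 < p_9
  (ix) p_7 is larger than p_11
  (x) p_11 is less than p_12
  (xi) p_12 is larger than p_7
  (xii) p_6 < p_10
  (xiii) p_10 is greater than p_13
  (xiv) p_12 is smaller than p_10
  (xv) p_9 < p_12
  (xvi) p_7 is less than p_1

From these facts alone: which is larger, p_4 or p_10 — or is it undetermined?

p_10

Link the given pairs in sequence: p_4 < p_11; p_11 < p_7; p_7 < p_1; p_1 < p_9; p_9 < p_12; p_12 < p_10.
Chaining these gives p_4 < p_11 < p_7 < p_1 < p_9 < p_12 < p_10.
So p_10 is larger.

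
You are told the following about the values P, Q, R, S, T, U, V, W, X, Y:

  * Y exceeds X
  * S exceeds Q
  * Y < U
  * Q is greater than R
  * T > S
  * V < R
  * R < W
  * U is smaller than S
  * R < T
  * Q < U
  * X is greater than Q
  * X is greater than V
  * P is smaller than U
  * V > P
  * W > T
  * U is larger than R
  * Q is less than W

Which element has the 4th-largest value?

U

Chaining the given pairs: P < V < R < Q < X < Y < U < S < T < W.
The 4th largest is U.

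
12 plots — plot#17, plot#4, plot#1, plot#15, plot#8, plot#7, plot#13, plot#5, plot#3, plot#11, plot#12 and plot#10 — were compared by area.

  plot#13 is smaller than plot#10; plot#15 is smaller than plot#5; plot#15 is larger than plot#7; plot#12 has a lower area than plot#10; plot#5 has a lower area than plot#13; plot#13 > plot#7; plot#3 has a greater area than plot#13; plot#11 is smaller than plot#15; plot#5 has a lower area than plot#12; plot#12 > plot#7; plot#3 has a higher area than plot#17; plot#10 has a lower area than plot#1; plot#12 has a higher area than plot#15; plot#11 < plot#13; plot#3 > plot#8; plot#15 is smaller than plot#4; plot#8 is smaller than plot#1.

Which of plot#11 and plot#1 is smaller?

plot#11 < plot#15 < plot#5 < plot#12 < plot#10 < plot#1, by transitivity through plot#15, plot#5, plot#12, plot#10.
So plot#11 < plot#1; plot#11 is the smaller of the two.

plot#11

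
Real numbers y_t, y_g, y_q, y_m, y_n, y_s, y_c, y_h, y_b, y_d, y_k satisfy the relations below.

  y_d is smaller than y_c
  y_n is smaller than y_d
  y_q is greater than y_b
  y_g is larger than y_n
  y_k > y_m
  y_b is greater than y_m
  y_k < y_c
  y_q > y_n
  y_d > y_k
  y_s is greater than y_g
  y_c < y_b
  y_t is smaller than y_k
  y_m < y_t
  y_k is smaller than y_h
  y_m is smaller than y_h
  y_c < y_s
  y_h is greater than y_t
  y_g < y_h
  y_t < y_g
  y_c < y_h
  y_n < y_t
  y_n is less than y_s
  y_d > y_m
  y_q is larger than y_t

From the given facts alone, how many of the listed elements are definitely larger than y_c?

Directly above y_c: y_b, y_s, y_h.
One step further: y_q (4 so far).
No other element is forced above y_c by the given relations, so the count is 4.

4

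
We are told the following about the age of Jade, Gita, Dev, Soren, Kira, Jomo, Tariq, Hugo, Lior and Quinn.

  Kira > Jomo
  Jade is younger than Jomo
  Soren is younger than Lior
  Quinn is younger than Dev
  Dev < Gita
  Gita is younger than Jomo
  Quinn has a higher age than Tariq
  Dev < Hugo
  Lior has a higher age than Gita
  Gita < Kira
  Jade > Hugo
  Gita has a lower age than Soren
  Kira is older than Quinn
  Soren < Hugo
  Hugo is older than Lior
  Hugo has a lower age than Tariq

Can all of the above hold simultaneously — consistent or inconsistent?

We have Hugo < Tariq stated directly, yet also Tariq < Quinn < Dev < Gita < Soren < Lior < Hugo by chaining the others — so Tariq < Hugo. Contradiction.

inconsistent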